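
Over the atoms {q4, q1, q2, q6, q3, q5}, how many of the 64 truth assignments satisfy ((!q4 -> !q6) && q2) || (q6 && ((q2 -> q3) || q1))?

Initial set: {(((!q4 -> !q6) && q2) || (q6 && ((q2 -> q3) || q1)))}.
(((!q4 -> !q6) && q2) || (q6 && ((q2 -> q3) || q1))): β-rule — branch into ((!q4 -> !q6) && q2)  //  (q6 && ((q2 -> q3) || q1)).
  branch 1 (add ((!q4 -> !q6) && q2)):
    ((!q4 -> !q6) && q2): α-rule — add (!q4 -> !q6), q2.
    (!q4 -> !q6): β-rule — branch into !!q4  //  !q6.
      branch 1.1 (add !!q4):
        ○ open, literals {q2=true, q4=true}.
      branch 1.2 (add !q6):
        ○ open, literals {q2=true, q6=false}.
  branch 2 (add (q6 && ((q2 -> q3) || q1))):
    (q6 && ((q2 -> q3) || q1)): α-rule — add q6, ((q2 -> q3) || q1).
    ((q2 -> q3) || q1): β-rule — branch into (q2 -> q3)  //  q1.
      branch 2.1 (add (q2 -> q3)):
        (q2 -> q3): β-rule — branch into !q2  //  q3.
          branch 2.1.1 (add !q2):
            ○ open, literals {q2=false, q6=true}.
          branch 2.1.2 (add q3):
            ○ open, literals {q3=true, q6=true}.
      branch 2.2 (add q1):
        ○ open, literals {q1=true, q6=true}.
0 branches closed, 5 open.
Each open branch fixes some atoms; the unmentioned ones are free. Counting distinct full assignments: branch {q2=true, q4=true} (q1, q6, q3, q5) contributes 16 new; branch {q2=true, q6=false} (q4, q1, q3, q5) contributes 8 new; branch {q2=false, q6=true} (q4, q1, q3, q5) contributes 16 new; branch {q3=true, q6=true} (q4, q1, q2, q5) contributes 4 new; branch {q1=true, q6=true} (q4, q2, q3, q5) contributes 2 new. Total: 46.

46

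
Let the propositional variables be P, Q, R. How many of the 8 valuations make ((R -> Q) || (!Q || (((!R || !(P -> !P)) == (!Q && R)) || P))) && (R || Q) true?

6

Initial set: {T (((R -> Q) || (!Q || (((!R || !(P -> !P)) == (!Q && R)) || P))) && (R || Q))}.
T (((R -> Q) || (!Q || (((!R || !(P -> !P)) == (!Q && R)) || P))) && (R || Q)): α-rule — add T ((R -> Q) || (!Q || (((!R || !(P -> !P)) == (!Q && R)) || P))), T (R || Q).
T ((R -> Q) || (!Q || (((!R || !(P -> !P)) == (!Q && R)) || P))): β-rule — branch into T (R -> Q)  //  T (!Q || (((!R || !(P -> !P)) == (!Q && R)) || P)).
  branch 1 (add T (R -> Q)):
    T (R || Q): β-rule — branch into T R  //  T Q.
      branch 1.1 (add T R):
        T (R -> Q): β-rule — branch into F R  //  T Q.
          branch 1.1.1 (add F R):
            × closes — contains both R and !R.
          branch 1.1.2 (add T Q):
            ○ open, literals {Q=T, R=T}.
      branch 1.2 (add T Q):
        T (R -> Q): β-rule — branch into F R  //  T Q.
          branch 1.2.1 (add F R):
            ○ open, literals {Q=T, R=F}.
          branch 1.2.2 (add T Q):
            ○ open, literals {Q=T}.
  branch 2 (add T (!Q || (((!R || !(P -> !P)) == (!Q && R)) || P))):
    T (R || Q): β-rule — branch into T R  //  T Q.
      branch 2.1 (add T R):
        T (!Q || (((!R || !(P -> !P)) == (!Q && R)) || P)): β-rule — branch into T !Q  //  T (((!R || !(P -> !P)) == (!Q && R)) || P).
          branch 2.1.1 (add T !Q):
            ○ open, literals {Q=F, R=T}.
          branch 2.1.2 (add T (((!R || !(P -> !P)) == (!Q && R)) || P)):
            T (((!R || !(P -> !P)) == (!Q && R)) || P): β-rule — branch into T ((!R || !(P -> !P)) == (!Q && R))  //  T P.
              branch 2.1.2.1 (add T ((!R || !(P -> !P)) == (!Q && R))):
                T ((!R || !(P -> !P)) == (!Q && R)): β-rule — branch into T (!R || !(P -> !P)), T (!Q && R)  //  F (!R || !(P -> !P)), F (!Q && R).
                  branch 2.1.2.1.1 (add T (!R || !(P -> !P)), T (!Q && R)):
                    T (!Q && R): α-rule — add T !Q, T R.
                    T (!R || !(P -> !P)): β-rule — branch into T !R  //  T !(P -> !P).
                      branch 2.1.2.1.1.1 (add T !R):
                        × closes — contains both R and !R.
                      branch 2.1.2.1.1.2 (add T !(P -> !P)):
                        T !(P -> !P): α-rule — add T P, F !P.
                        ○ open, literals {P=T, Q=F, R=T}.
                  branch 2.1.2.1.2 (add F (!R || !(P -> !P)), F (!Q && R)):
                    F (!R || !(P -> !P)): α-rule — add F !R, F !(P -> !P).
                    F (!Q && R): β-rule — branch into F !Q  //  F R.
                      branch 2.1.2.1.2.1 (add F !Q):
                        F !(P -> !P): β-rule — branch into F P  //  T !P.
                          branch 2.1.2.1.2.1.1 (add F P):
                            ○ open, literals {P=F, Q=T, R=T}.
                          branch 2.1.2.1.2.1.2 (add T !P):
                            ○ open, literals {P=F, Q=T, R=T}.
                      branch 2.1.2.1.2.2 (add F R):
                        × closes — contains both R and !R.
              branch 2.1.2.2 (add T P):
                ○ open, literals {P=T, R=T}.
      branch 2.2 (add T Q):
        T (!Q || (((!R || !(P -> !P)) == (!Q && R)) || P)): β-rule — branch into T !Q  //  T (((!R || !(P -> !P)) == (!Q && R)) || P).
          branch 2.2.1 (add T !Q):
            × closes — contains both Q and !Q.
          branch 2.2.2 (add T (((!R || !(P -> !P)) == (!Q && R)) || P)):
            T (((!R || !(P -> !P)) == (!Q && R)) || P): β-rule — branch into T ((!R || !(P -> !P)) == (!Q && R))  //  T P.
              branch 2.2.2.1 (add T ((!R || !(P -> !P)) == (!Q && R))):
                T ((!R || !(P -> !P)) == (!Q && R)): β-rule — branch into T (!R || !(P -> !P)), T (!Q && R)  //  F (!R || !(P -> !P)), F (!Q && R).
                  branch 2.2.2.1.1 (add T (!R || !(P -> !P)), T (!Q && R)):
                    T (!Q && R): α-rule — add T !Q, T R.
                    × closes — contains both Q and !Q.
                  branch 2.2.2.1.2 (add F (!R || !(P -> !P)), F (!Q && R)):
                    F (!R || !(P -> !P)): α-rule — add F !R, F !(P -> !P).
                    F (!Q && R): β-rule — branch into F !Q  //  F R.
                      branch 2.2.2.1.2.1 (add F !Q):
                        F !(P -> !P): β-rule — branch into F P  //  T !P.
                          branch 2.2.2.1.2.1.1 (add F P):
                            ○ open, literals {P=F, Q=T, R=T}.
                          branch 2.2.2.1.2.1.2 (add T !P):
                            ○ open, literals {P=F, Q=T, R=T}.
                      branch 2.2.2.1.2.2 (add F R):
                        × closes — contains both R and !R.
              branch 2.2.2.2 (add T P):
                ○ open, literals {P=T, Q=T}.
6 branches closed, 11 open.
Each open branch fixes some atoms; the unmentioned ones are free. Counting distinct full assignments: branch {Q=T, R=T} (P) contributes 2 new; branch {Q=T, R=F} (P) contributes 2 new; branch {Q=T} (P, R) contributes 0 new; branch {Q=F, R=T} (P) contributes 2 new; branch {P=T, Q=F, R=T} (none free) contributes 0 new; branch {P=F, Q=T, R=T} (none free) contributes 0 new; branch {P=F, Q=T, R=T} (none free) contributes 0 new; branch {P=T, R=T} (Q) contributes 0 new; branch {P=F, Q=T, R=T} (none free) contributes 0 new; branch {P=F, Q=T, R=T} (none free) contributes 0 new; branch {P=T, Q=T} (R) contributes 0 new. Total: 6.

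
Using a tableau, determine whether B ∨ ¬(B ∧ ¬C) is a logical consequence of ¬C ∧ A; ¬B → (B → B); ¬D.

Yes

Initial set: {(¬C ∧ A); (¬B → (B → B)); ¬D; ¬(B ∨ ¬(B ∧ ¬C))}.
(¬C ∧ A): α-rule — add ¬C, A.
¬(B ∨ ¬(B ∧ ¬C)): α-rule — add ¬B, ¬¬(B ∧ ¬C).
¬¬(B ∧ ¬C): α-rule — add B, ¬C.
× closes — contains both B and ¬B.
All 1 branch closes.
Every branch closed, so the premises entail the conclusion.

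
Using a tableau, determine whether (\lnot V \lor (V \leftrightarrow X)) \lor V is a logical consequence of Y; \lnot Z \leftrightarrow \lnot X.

Initial set: {Y; (\lnot Z \leftrightarrow \lnot X); \lnot ((\lnot V \lor (V \leftrightarrow X)) \lor V)}.
\lnot ((\lnot V \lor (V \leftrightarrow X)) \lor V): α-rule — add \lnot (\lnot V \lor (V \leftrightarrow X)), \lnot V.
\lnot (\lnot V \lor (V \leftrightarrow X)): α-rule — add \lnot \lnot V, \lnot (V \leftrightarrow X).
× closes — contains both V and \lnot V.
All 1 branch closes.
Every branch closed, so the premises entail the conclusion.

Yes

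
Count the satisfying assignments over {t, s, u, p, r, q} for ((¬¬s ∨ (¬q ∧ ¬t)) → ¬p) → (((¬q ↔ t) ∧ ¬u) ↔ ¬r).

Initial set: {(((¬¬s ∨ (¬q ∧ ¬t)) → ¬p) → (((¬q ↔ t) ∧ ¬u) ↔ ¬r))}.
(((¬¬s ∨ (¬q ∧ ¬t)) → ¬p) → (((¬q ↔ t) ∧ ¬u) ↔ ¬r)): β-rule — branch into ¬((¬¬s ∨ (¬q ∧ ¬t)) → ¬p)  //  (((¬q ↔ t) ∧ ¬u) ↔ ¬r).
  branch 1 (add ¬((¬¬s ∨ (¬q ∧ ¬t)) → ¬p)):
    ¬((¬¬s ∨ (¬q ∧ ¬t)) → ¬p): α-rule — add (¬¬s ∨ (¬q ∧ ¬t)), ¬¬p.
    (¬¬s ∨ (¬q ∧ ¬t)): β-rule — branch into ¬¬s  //  (¬q ∧ ¬t).
      branch 1.1 (add ¬¬s):
        ¬¬s: drop double negation, giving s.
        ○ open, literals {p=T, s=T}.
      branch 1.2 (add (¬q ∧ ¬t)):
        (¬q ∧ ¬t): α-rule — add ¬q, ¬t.
        ○ open, literals {p=T, q=F, t=F}.
  branch 2 (add (((¬q ↔ t) ∧ ¬u) ↔ ¬r)):
    (((¬q ↔ t) ∧ ¬u) ↔ ¬r): β-rule — branch into ((¬q ↔ t) ∧ ¬u), ¬r  //  ¬((¬q ↔ t) ∧ ¬u), ¬¬r.
      branch 2.1 (add ((¬q ↔ t) ∧ ¬u), ¬r):
        ((¬q ↔ t) ∧ ¬u): α-rule — add (¬q ↔ t), ¬u.
        (¬q ↔ t): β-rule — branch into ¬q, t  //  ¬¬q, ¬t.
          branch 2.1.1 (add ¬q, t):
            ○ open, literals {q=F, r=F, t=T, u=F}.
          branch 2.1.2 (add ¬¬q, ¬t):
            ○ open, literals {q=T, r=F, t=F, u=F}.
      branch 2.2 (add ¬((¬q ↔ t) ∧ ¬u), ¬¬r):
        ¬((¬q ↔ t) ∧ ¬u): β-rule — branch into ¬(¬q ↔ t)  //  ¬¬u.
          branch 2.2.1 (add ¬(¬q ↔ t)):
            ¬(¬q ↔ t): β-rule — branch into ¬q, ¬t  //  ¬¬q, t.
              branch 2.2.1.1 (add ¬q, ¬t):
                ○ open, literals {q=F, r=T, t=F}.
              branch 2.2.1.2 (add ¬¬q, t):
                ○ open, literals {q=T, r=T, t=T}.
          branch 2.2.2 (add ¬¬u):
            ○ open, literals {r=T, u=T}.
0 branches closed, 7 open.
Each open branch fixes some atoms; the unmentioned ones are free. Counting distinct full assignments: branch {p=T, s=T} (t, u, r, q) contributes 16 new; branch {p=T, q=F, t=F} (s, u, r) contributes 4 new; branch {q=F, r=F, t=T, u=F} (s, p) contributes 3 new; branch {q=T, r=F, t=F, u=F} (s, p) contributes 3 new; branch {q=F, r=T, t=F} (s, u, p) contributes 4 new; branch {q=T, r=T, t=T} (s, u, p) contributes 6 new; branch {r=T, u=T} (t, s, p, q) contributes 6 new. Total: 42.

42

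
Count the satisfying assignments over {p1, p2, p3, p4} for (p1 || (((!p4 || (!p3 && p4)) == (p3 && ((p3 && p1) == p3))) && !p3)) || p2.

12

Initial set: {((p1 || (((!p4 || (!p3 && p4)) == (p3 && ((p3 && p1) == p3))) && !p3)) || p2)}.
((p1 || (((!p4 || (!p3 && p4)) == (p3 && ((p3 && p1) == p3))) && !p3)) || p2): β-rule — branch into (p1 || (((!p4 || (!p3 && p4)) == (p3 && ((p3 && p1) == p3))) && !p3))  //  p2.
  branch 1 (add (p1 || (((!p4 || (!p3 && p4)) == (p3 && ((p3 && p1) == p3))) && !p3))):
    (p1 || (((!p4 || (!p3 && p4)) == (p3 && ((p3 && p1) == p3))) && !p3)): β-rule — branch into p1  //  (((!p4 || (!p3 && p4)) == (p3 && ((p3 && p1) == p3))) && !p3).
      branch 1.1 (add p1):
        ○ open, literals {p1=true}.
      branch 1.2 (add (((!p4 || (!p3 && p4)) == (p3 && ((p3 && p1) == p3))) && !p3)):
        (((!p4 || (!p3 && p4)) == (p3 && ((p3 && p1) == p3))) && !p3): α-rule — add ((!p4 || (!p3 && p4)) == (p3 && ((p3 && p1) == p3))), !p3.
        ((!p4 || (!p3 && p4)) == (p3 && ((p3 && p1) == p3))): β-rule — branch into (!p4 || (!p3 && p4)), (p3 && ((p3 && p1) == p3))  //  !(!p4 || (!p3 && p4)), !(p3 && ((p3 && p1) == p3)).
          branch 1.2.1 (add (!p4 || (!p3 && p4)), (p3 && ((p3 && p1) == p3))):
            (p3 && ((p3 && p1) == p3)): α-rule — add p3, ((p3 && p1) == p3).
            × closes — contains both p3 and !p3.
          branch 1.2.2 (add !(!p4 || (!p3 && p4)), !(p3 && ((p3 && p1) == p3))):
            !(!p4 || (!p3 && p4)): α-rule — add !!p4, !(!p3 && p4).
            !(p3 && ((p3 && p1) == p3)): β-rule — branch into !p3  //  !((p3 && p1) == p3).
              branch 1.2.2.1 (add !p3):
                !(!p3 && p4): β-rule — branch into !!p3  //  !p4.
                  branch 1.2.2.1.1 (add !!p3):
                    × closes — contains both p3 and !p3.
                  branch 1.2.2.1.2 (add !p4):
                    × closes — contains both p4 and !p4.
              branch 1.2.2.2 (add !((p3 && p1) == p3)):
                !(!p3 && p4): β-rule — branch into !!p3  //  !p4.
                  branch 1.2.2.2.1 (add !!p3):
                    × closes — contains both p3 and !p3.
                  branch 1.2.2.2.2 (add !p4):
                    × closes — contains both p4 and !p4.
  branch 2 (add p2):
    ○ open, literals {p2=true}.
5 branches closed, 2 open.
Each open branch fixes some atoms; the unmentioned ones are free. Counting distinct full assignments: branch {p1=true} (p2, p3, p4) contributes 8 new; branch {p2=true} (p1, p3, p4) contributes 4 new. Total: 12.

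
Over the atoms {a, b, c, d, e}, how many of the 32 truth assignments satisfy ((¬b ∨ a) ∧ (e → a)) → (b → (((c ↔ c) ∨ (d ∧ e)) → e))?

28

Initial set: {(((¬b ∨ a) ∧ (e → a)) → (b → (((c ↔ c) ∨ (d ∧ e)) → e)))}.
(((¬b ∨ a) ∧ (e → a)) → (b → (((c ↔ c) ∨ (d ∧ e)) → e))): β-rule — branch into ¬((¬b ∨ a) ∧ (e → a))  //  (b → (((c ↔ c) ∨ (d ∧ e)) → e)).
  branch 1 (add ¬((¬b ∨ a) ∧ (e → a))):
    ¬((¬b ∨ a) ∧ (e → a)): β-rule — branch into ¬(¬b ∨ a)  //  ¬(e → a).
      branch 1.1 (add ¬(¬b ∨ a)):
        ¬(¬b ∨ a): α-rule — add ¬¬b, ¬a.
        ○ open, literals {a=F, b=T}.
      branch 1.2 (add ¬(e → a)):
        ¬(e → a): α-rule — add e, ¬a.
        ○ open, literals {a=F, e=T}.
  branch 2 (add (b → (((c ↔ c) ∨ (d ∧ e)) → e))):
    (b → (((c ↔ c) ∨ (d ∧ e)) → e)): β-rule — branch into ¬b  //  (((c ↔ c) ∨ (d ∧ e)) → e).
      branch 2.1 (add ¬b):
        ○ open, literals {b=F}.
      branch 2.2 (add (((c ↔ c) ∨ (d ∧ e)) → e)):
        (((c ↔ c) ∨ (d ∧ e)) → e): β-rule — branch into ¬((c ↔ c) ∨ (d ∧ e))  //  e.
          branch 2.2.1 (add ¬((c ↔ c) ∨ (d ∧ e))):
            ¬((c ↔ c) ∨ (d ∧ e)): α-rule — add ¬(c ↔ c), ¬(d ∧ e).
            ¬(c ↔ c): β-rule — branch into c, ¬c  //  ¬c, c.
              branch 2.2.1.1 (add c, ¬c):
                × closes — contains both c and ¬c.
              branch 2.2.1.2 (add ¬c, c):
                × closes — contains both c and ¬c.
          branch 2.2.2 (add e):
            ○ open, literals {e=T}.
2 branches closed, 4 open.
Each open branch fixes some atoms; the unmentioned ones are free. Counting distinct full assignments: branch {a=F, b=T} (c, d, e) contributes 8 new; branch {a=F, e=T} (b, c, d) contributes 4 new; branch {b=F} (a, c, d, e) contributes 12 new; branch {e=T} (a, b, c, d) contributes 4 new. Total: 28.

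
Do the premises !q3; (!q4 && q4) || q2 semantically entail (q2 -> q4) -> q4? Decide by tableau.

Yes

Initial set: {!q3; ((!q4 && q4) || q2); !((q2 -> q4) -> q4)}.
!((q2 -> q4) -> q4): α-rule — add (q2 -> q4), !q4.
((!q4 && q4) || q2): β-rule — branch into (!q4 && q4)  //  q2.
  branch 1 (add (!q4 && q4)):
    (!q4 && q4): α-rule — add !q4, q4.
    × closes — contains both q4 and !q4.
  branch 2 (add q2):
    (q2 -> q4): β-rule — branch into !q2  //  q4.
      branch 2.1 (add !q2):
        × closes — contains both q2 and !q2.
      branch 2.2 (add q4):
        × closes — contains both q4 and !q4.
All 3 branches close.
Every branch closed, so the premises entail the conclusion.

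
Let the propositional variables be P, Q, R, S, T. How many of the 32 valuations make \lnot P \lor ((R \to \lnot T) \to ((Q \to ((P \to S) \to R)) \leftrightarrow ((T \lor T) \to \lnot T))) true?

Initial set: {(\lnot P \lor ((R \to \lnot T) \to ((Q \to ((P \to S) \to R)) \leftrightarrow ((T \lor T) \to \lnot T))))}.
(\lnot P \lor ((R \to \lnot T) \to ((Q \to ((P \to S) \to R)) \leftrightarrow ((T \lor T) \to \lnot T)))): β-rule — branch into \lnot P  //  ((R \to \lnot T) \to ((Q \to ((P \to S) \to R)) \leftrightarrow ((T \lor T) \to \lnot T))).
  branch 1 (add \lnot P):
    ○ open, literals {P=false}.
  branch 2 (add ((R \to \lnot T) \to ((Q \to ((P \to S) \to R)) \leftrightarrow ((T \lor T) \to \lnot T)))):
    ((R \to \lnot T) \to ((Q \to ((P \to S) \to R)) \leftrightarrow ((T \lor T) \to \lnot T))): β-rule — branch into \lnot (R \to \lnot T)  //  ((Q \to ((P \to S) \to R)) \leftrightarrow ((T \lor T) \to \lnot T)).
      branch 2.1 (add \lnot (R \to \lnot T)):
        \lnot (R \to \lnot T): α-rule — add R, \lnot \lnot T.
        ○ open, literals {R=true, T=true}.
      branch 2.2 (add ((Q \to ((P \to S) \to R)) \leftrightarrow ((T \lor T) \to \lnot T))):
        ((Q \to ((P \to S) \to R)) \leftrightarrow ((T \lor T) \to \lnot T)): β-rule — branch into (Q \to ((P \to S) \to R)), ((T \lor T) \to \lnot T)  //  \lnot (Q \to ((P \to S) \to R)), \lnot ((T \lor T) \to \lnot T).
          branch 2.2.1 (add (Q \to ((P \to S) \to R)), ((T \lor T) \to \lnot T)):
            (Q \to ((P \to S) \to R)): β-rule — branch into \lnot Q  //  ((P \to S) \to R).
              branch 2.2.1.1 (add \lnot Q):
                ((T \lor T) \to \lnot T): β-rule — branch into \lnot (T \lor T)  //  \lnot T.
                  branch 2.2.1.1.1 (add \lnot (T \lor T)):
                    \lnot (T \lor T): α-rule — add \lnot T, \lnot T.
                    ○ open, literals {Q=false, T=false}.
                  branch 2.2.1.1.2 (add \lnot T):
                    ○ open, literals {Q=false, T=false}.
              branch 2.2.1.2 (add ((P \to S) \to R)):
                ((T \lor T) \to \lnot T): β-rule — branch into \lnot (T \lor T)  //  \lnot T.
                  branch 2.2.1.2.1 (add \lnot (T \lor T)):
                    \lnot (T \lor T): α-rule — add \lnot T, \lnot T.
                    ((P \to S) \to R): β-rule — branch into \lnot (P \to S)  //  R.
                      branch 2.2.1.2.1.1 (add \lnot (P \to S)):
                        \lnot (P \to S): α-rule — add P, \lnot S.
                        ○ open, literals {P=true, S=false, T=false}.
                      branch 2.2.1.2.1.2 (add R):
                        ○ open, literals {R=true, T=false}.
                  branch 2.2.1.2.2 (add \lnot T):
                    ((P \to S) \to R): β-rule — branch into \lnot (P \to S)  //  R.
                      branch 2.2.1.2.2.1 (add \lnot (P \to S)):
                        \lnot (P \to S): α-rule — add P, \lnot S.
                        ○ open, literals {P=true, S=false, T=false}.
                      branch 2.2.1.2.2.2 (add R):
                        ○ open, literals {R=true, T=false}.
          branch 2.2.2 (add \lnot (Q \to ((P \to S) \to R)), \lnot ((T \lor T) \to \lnot T)):
            \lnot (Q \to ((P \to S) \to R)): α-rule — add Q, \lnot ((P \to S) \to R).
            \lnot ((T \lor T) \to \lnot T): α-rule — add (T \lor T), \lnot \lnot T.
            \lnot ((P \to S) \to R): α-rule — add (P \to S), \lnot R.
            (T \lor T): β-rule — branch into T  //  T.
              branch 2.2.2.1 (add T):
                (P \to S): β-rule — branch into \lnot P  //  S.
                  branch 2.2.2.1.1 (add \lnot P):
                    ○ open, literals {P=false, Q=true, R=false, T=true}.
                  branch 2.2.2.1.2 (add S):
                    ○ open, literals {Q=true, R=false, S=true, T=true}.
              branch 2.2.2.2 (add T):
                (P \to S): β-rule — branch into \lnot P  //  S.
                  branch 2.2.2.2.1 (add \lnot P):
                    ○ open, literals {P=false, Q=true, R=false, T=true}.
                  branch 2.2.2.2.2 (add S):
                    ○ open, literals {Q=true, R=false, S=true, T=true}.
0 branches closed, 12 open.
Each open branch fixes some atoms; the unmentioned ones are free. Counting distinct full assignments: branch {P=false} (Q, R, S, T) contributes 16 new; branch {R=true, T=true} (P, Q, S) contributes 4 new; branch {Q=false, T=false} (P, R, S) contributes 4 new; branch {Q=false, T=false} (P, R, S) contributes 0 new; branch {P=true, S=false, T=false} (Q, R) contributes 2 new; branch {R=true, T=false} (P, Q, S) contributes 1 new; branch {P=true, S=false, T=false} (Q, R) contributes 0 new; branch {R=true, T=false} (P, Q, S) contributes 0 new; branch {P=false, Q=true, R=false, T=true} (S) contributes 0 new; branch {Q=true, R=false, S=true, T=true} (P) contributes 1 new; branch {P=false, Q=true, R=false, T=true} (S) contributes 0 new; branch {Q=true, R=false, S=true, T=true} (P) contributes 0 new. Total: 28.

28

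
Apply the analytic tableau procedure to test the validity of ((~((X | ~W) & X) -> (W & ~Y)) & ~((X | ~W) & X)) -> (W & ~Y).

Assume the negation and expand:
Initial set: {~(((~((X | ~W) & X) -> (W & ~Y)) & ~((X | ~W) & X)) -> (W & ~Y))}.
~(((~((X | ~W) & X) -> (W & ~Y)) & ~((X | ~W) & X)) -> (W & ~Y)): α-rule — add ((~((X | ~W) & X) -> (W & ~Y)) & ~((X | ~W) & X)), ~(W & ~Y).
((~((X | ~W) & X) -> (W & ~Y)) & ~((X | ~W) & X)): α-rule — add (~((X | ~W) & X) -> (W & ~Y)), ~((X | ~W) & X).
~(W & ~Y): β-rule — branch into ~W  //  ~~Y.
  branch 1 (add ~W):
    (~((X | ~W) & X) -> (W & ~Y)): β-rule — branch into ~~((X | ~W) & X)  //  (W & ~Y).
      branch 1.1 (add ~~((X | ~W) & X)):
        ~~((X | ~W) & X): α-rule — add (X | ~W), X.
        ~((X | ~W) & X): β-rule — branch into ~(X | ~W)  //  ~X.
          branch 1.1.1 (add ~(X | ~W)):
            ~(X | ~W): α-rule — add ~X, ~~W.
            × closes — contains both X and ~X.
          branch 1.1.2 (add ~X):
            × closes — contains both X and ~X.
      branch 1.2 (add (W & ~Y)):
        (W & ~Y): α-rule — add W, ~Y.
        × closes — contains both W and ~W.
  branch 2 (add ~~Y):
    (~((X | ~W) & X) -> (W & ~Y)): β-rule — branch into ~~((X | ~W) & X)  //  (W & ~Y).
      branch 2.1 (add ~~((X | ~W) & X)):
        ~~((X | ~W) & X): α-rule — add (X | ~W), X.
        ~((X | ~W) & X): β-rule — branch into ~(X | ~W)  //  ~X.
          branch 2.1.1 (add ~(X | ~W)):
            ~(X | ~W): α-rule — add ~X, ~~W.
            × closes — contains both X and ~X.
          branch 2.1.2 (add ~X):
            × closes — contains both X and ~X.
      branch 2.2 (add (W & ~Y)):
        (W & ~Y): α-rule — add W, ~Y.
        × closes — contains both Y and ~Y.
All 6 branches close.
Every branch closed, so the negation is unsatisfiable and the formula is valid.

Valid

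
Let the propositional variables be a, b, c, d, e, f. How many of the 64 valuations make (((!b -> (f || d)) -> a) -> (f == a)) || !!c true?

56

Initial set: {T ((((!b -> (f || d)) -> a) -> (f == a)) || !!c)}.
T ((((!b -> (f || d)) -> a) -> (f == a)) || !!c): β-rule — branch into T (((!b -> (f || d)) -> a) -> (f == a))  //  T !!c.
  branch 1 (add T (((!b -> (f || d)) -> a) -> (f == a))):
    T (((!b -> (f || d)) -> a) -> (f == a)): β-rule — branch into F ((!b -> (f || d)) -> a)  //  T (f == a).
      branch 1.1 (add F ((!b -> (f || d)) -> a)):
        F ((!b -> (f || d)) -> a): α-rule — add T (!b -> (f || d)), F a.
        T (!b -> (f || d)): β-rule — branch into F !b  //  T (f || d).
          branch 1.1.1 (add F !b):
            ○ open, literals {a=F, b=T}.
          branch 1.1.2 (add T (f || d)):
            T (f || d): β-rule — branch into T f  //  T d.
              branch 1.1.2.1 (add T f):
                ○ open, literals {a=F, f=T}.
              branch 1.1.2.2 (add T d):
                ○ open, literals {a=F, d=T}.
      branch 1.2 (add T (f == a)):
        T (f == a): β-rule — branch into T f, T a  //  F f, F a.
          branch 1.2.1 (add T f, T a):
            ○ open, literals {a=T, f=T}.
          branch 1.2.2 (add F f, F a):
            ○ open, literals {a=F, f=F}.
  branch 2 (add T !!c):
    T !!c: drop double negation, giving T c.
    ○ open, literals {c=T}.
0 branches closed, 6 open.
Each open branch fixes some atoms; the unmentioned ones are free. Counting distinct full assignments: branch {a=F, b=T} (c, d, e, f) contributes 16 new; branch {a=F, f=T} (b, c, d, e) contributes 8 new; branch {a=F, d=T} (b, c, e, f) contributes 4 new; branch {a=T, f=T} (b, c, d, e) contributes 16 new; branch {a=F, f=F} (b, c, d, e) contributes 4 new; branch {c=T} (a, b, d, e, f) contributes 8 new. Total: 56.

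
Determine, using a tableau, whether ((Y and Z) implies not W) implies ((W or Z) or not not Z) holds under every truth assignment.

Not valid

Assume the negation and expand:
Initial set: {not (((Y and Z) implies not W) implies ((W or Z) or not not Z))}.
not (((Y and Z) implies not W) implies ((W or Z) or not not Z)): α-rule — add ((Y and Z) implies not W), not ((W or Z) or not not Z).
not ((W or Z) or not not Z): α-rule — add not (W or Z), not not not Z.
not (W or Z): α-rule — add not W, not Z.
not not not Z: drop double negation, giving not Z.
((Y and Z) implies not W): β-rule — branch into not (Y and Z)  //  not W.
  branch 1 (add not (Y and Z)):
    not (Y and Z): β-rule — branch into not Y  //  not Z.
      branch 1.1 (add not Y):
        ○ open, literals {W=false, Y=false, Z=false}.
      branch 1.2 (add not Z):
        ○ open, literals {W=false, Z=false}.
  branch 2 (add not W):
    ○ open, literals {W=false, Z=false}.
0 branches closed, 3 open.
An open branch gives a countermodel: W=false, Y=false, Z=false (unmentioned atoms arbitrary); under it the original formula is false.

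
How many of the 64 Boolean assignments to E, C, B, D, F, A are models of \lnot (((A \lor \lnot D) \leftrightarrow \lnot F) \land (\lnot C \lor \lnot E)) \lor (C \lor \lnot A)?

Initial set: {(\lnot (((A \lor \lnot D) \leftrightarrow \lnot F) \land (\lnot C \lor \lnot E)) \lor (C \lor \lnot A))}.
(\lnot (((A \lor \lnot D) \leftrightarrow \lnot F) \land (\lnot C \lor \lnot E)) \lor (C \lor \lnot A)): β-rule — branch into \lnot (((A \lor \lnot D) \leftrightarrow \lnot F) \land (\lnot C \lor \lnot E))  //  (C \lor \lnot A).
  branch 1 (add \lnot (((A \lor \lnot D) \leftrightarrow \lnot F) \land (\lnot C \lor \lnot E))):
    \lnot (((A \lor \lnot D) \leftrightarrow \lnot F) \land (\lnot C \lor \lnot E)): β-rule — branch into \lnot ((A \lor \lnot D) \leftrightarrow \lnot F)  //  \lnot (\lnot C \lor \lnot E).
      branch 1.1 (add \lnot ((A \lor \lnot D) \leftrightarrow \lnot F)):
        \lnot ((A \lor \lnot D) \leftrightarrow \lnot F): β-rule — branch into (A \lor \lnot D), \lnot \lnot F  //  \lnot (A \lor \lnot D), \lnot F.
          branch 1.1.1 (add (A \lor \lnot D), \lnot \lnot F):
            (A \lor \lnot D): β-rule — branch into A  //  \lnot D.
              branch 1.1.1.1 (add A):
                ○ open, literals {A=T, F=T}.
              branch 1.1.1.2 (add \lnot D):
                ○ open, literals {D=F, F=T}.
          branch 1.1.2 (add \lnot (A \lor \lnot D), \lnot F):
            \lnot (A \lor \lnot D): α-rule — add \lnot A, \lnot \lnot D.
            ○ open, literals {A=F, D=T, F=F}.
      branch 1.2 (add \lnot (\lnot C \lor \lnot E)):
        \lnot (\lnot C \lor \lnot E): α-rule — add \lnot \lnot C, \lnot \lnot E.
        ○ open, literals {C=T, E=T}.
  branch 2 (add (C \lor \lnot A)):
    (C \lor \lnot A): β-rule — branch into C  //  \lnot A.
      branch 2.1 (add C):
        ○ open, literals {C=T}.
      branch 2.2 (add \lnot A):
        ○ open, literals {A=F}.
0 branches closed, 6 open.
Each open branch fixes some atoms; the unmentioned ones are free. Counting distinct full assignments: branch {A=T, F=T} (E, C, B, D) contributes 16 new; branch {D=F, F=T} (E, C, B, A) contributes 8 new; branch {A=F, D=T, F=F} (E, C, B) contributes 8 new; branch {C=T, E=T} (B, D, F, A) contributes 8 new; branch {C=T} (E, B, D, F, A) contributes 8 new; branch {A=F} (E, C, B, D, F) contributes 8 new. Total: 56.

56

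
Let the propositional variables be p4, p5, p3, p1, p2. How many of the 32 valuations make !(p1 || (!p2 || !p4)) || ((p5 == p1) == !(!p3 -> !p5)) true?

19

Initial set: {(!(p1 || (!p2 || !p4)) || ((p5 == p1) == !(!p3 -> !p5)))}.
(!(p1 || (!p2 || !p4)) || ((p5 == p1) == !(!p3 -> !p5))): β-rule — branch into !(p1 || (!p2 || !p4))  //  ((p5 == p1) == !(!p3 -> !p5)).
  branch 1 (add !(p1 || (!p2 || !p4))):
    !(p1 || (!p2 || !p4)): α-rule — add !p1, !(!p2 || !p4).
    !(!p2 || !p4): α-rule — add !!p2, !!p4.
    ○ open, literals {p1=F, p2=T, p4=T}.
  branch 2 (add ((p5 == p1) == !(!p3 -> !p5))):
    ((p5 == p1) == !(!p3 -> !p5)): β-rule — branch into (p5 == p1), !(!p3 -> !p5)  //  !(p5 == p1), !!(!p3 -> !p5).
      branch 2.1 (add (p5 == p1), !(!p3 -> !p5)):
        !(!p3 -> !p5): α-rule — add !p3, !!p5.
        (p5 == p1): β-rule — branch into p5, p1  //  !p5, !p1.
          branch 2.1.1 (add p5, p1):
            ○ open, literals {p1=T, p3=F, p5=T}.
          branch 2.1.2 (add !p5, !p1):
            × closes — contains both p5 and !p5.
      branch 2.2 (add !(p5 == p1), !!(!p3 -> !p5)):
        !(p5 == p1): β-rule — branch into p5, !p1  //  !p5, p1.
          branch 2.2.1 (add p5, !p1):
            !!(!p3 -> !p5): β-rule — branch into !!p3  //  !p5.
              branch 2.2.1.1 (add !!p3):
                ○ open, literals {p1=F, p3=T, p5=T}.
              branch 2.2.1.2 (add !p5):
                × closes — contains both p5 and !p5.
          branch 2.2.2 (add !p5, p1):
            !!(!p3 -> !p5): β-rule — branch into !!p3  //  !p5.
              branch 2.2.2.1 (add !!p3):
                ○ open, literals {p1=T, p3=T, p5=F}.
              branch 2.2.2.2 (add !p5):
                ○ open, literals {p1=T, p5=F}.
2 branches closed, 5 open.
Each open branch fixes some atoms; the unmentioned ones are free. Counting distinct full assignments: branch {p1=F, p2=T, p4=T} (p5, p3) contributes 4 new; branch {p1=T, p3=F, p5=T} (p4, p2) contributes 4 new; branch {p1=F, p3=T, p5=T} (p4, p2) contributes 3 new; branch {p1=T, p3=T, p5=F} (p4, p2) contributes 4 new; branch {p1=T, p5=F} (p4, p3, p2) contributes 4 new. Total: 19.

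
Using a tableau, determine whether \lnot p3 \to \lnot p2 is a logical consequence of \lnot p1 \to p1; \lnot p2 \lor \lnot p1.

Yes

Initial set: {(\lnot p1 \to p1); (\lnot p2 \lor \lnot p1); \lnot (\lnot p3 \to \lnot p2)}.
\lnot (\lnot p3 \to \lnot p2): α-rule — add \lnot p3, \lnot \lnot p2.
(\lnot p1 \to p1): β-rule — branch into \lnot \lnot p1  //  p1.
  branch 1 (add \lnot \lnot p1):
    (\lnot p2 \lor \lnot p1): β-rule — branch into \lnot p2  //  \lnot p1.
      branch 1.1 (add \lnot p2):
        × closes — contains both p2 and \lnot p2.
      branch 1.2 (add \lnot p1):
        × closes — contains both p1 and \lnot p1.
  branch 2 (add p1):
    (\lnot p2 \lor \lnot p1): β-rule — branch into \lnot p2  //  \lnot p1.
      branch 2.1 (add \lnot p2):
        × closes — contains both p2 and \lnot p2.
      branch 2.2 (add \lnot p1):
        × closes — contains both p1 and \lnot p1.
All 4 branches close.
Every branch closed, so the premises entail the conclusion.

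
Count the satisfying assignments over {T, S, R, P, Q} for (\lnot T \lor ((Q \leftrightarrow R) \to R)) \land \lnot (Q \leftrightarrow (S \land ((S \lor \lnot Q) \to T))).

Initial set: {((\lnot T \lor ((Q \leftrightarrow R) \to R)) \land \lnot (Q \leftrightarrow (S \land ((S \lor \lnot Q) \to T))))}.
((\lnot T \lor ((Q \leftrightarrow R) \to R)) \land \lnot (Q \leftrightarrow (S \land ((S \lor \lnot Q) \to T)))): α-rule — add (\lnot T \lor ((Q \leftrightarrow R) \to R)), \lnot (Q \leftrightarrow (S \land ((S \lor \lnot Q) \to T))).
(\lnot T \lor ((Q \leftrightarrow R) \to R)): β-rule — branch into \lnot T  //  ((Q \leftrightarrow R) \to R).
  branch 1 (add \lnot T):
    \lnot (Q \leftrightarrow (S \land ((S \lor \lnot Q) \to T))): β-rule — branch into Q, \lnot (S \land ((S \lor \lnot Q) \to T))  //  \lnot Q, (S \land ((S \lor \lnot Q) \to T)).
      branch 1.1 (add Q, \lnot (S \land ((S \lor \lnot Q) \to T))):
        \lnot (S \land ((S \lor \lnot Q) \to T)): β-rule — branch into \lnot S  //  \lnot ((S \lor \lnot Q) \to T).
          branch 1.1.1 (add \lnot S):
            ○ open, literals {Q=T, S=F, T=F}.
          branch 1.1.2 (add \lnot ((S \lor \lnot Q) \to T)):
            \lnot ((S \lor \lnot Q) \to T): α-rule — add (S \lor \lnot Q), \lnot T.
            (S \lor \lnot Q): β-rule — branch into S  //  \lnot Q.
              branch 1.1.2.1 (add S):
                ○ open, literals {Q=T, S=T, T=F}.
              branch 1.1.2.2 (add \lnot Q):
                × closes — contains both Q and \lnot Q.
      branch 1.2 (add \lnot Q, (S \land ((S \lor \lnot Q) \to T))):
        (S \land ((S \lor \lnot Q) \to T)): α-rule — add S, ((S \lor \lnot Q) \to T).
        ((S \lor \lnot Q) \to T): β-rule — branch into \lnot (S \lor \lnot Q)  //  T.
          branch 1.2.1 (add \lnot (S \lor \lnot Q)):
            \lnot (S \lor \lnot Q): α-rule — add \lnot S, \lnot \lnot Q.
            × closes — contains both S and \lnot S.
          branch 1.2.2 (add T):
            × closes — contains both T and \lnot T.
  branch 2 (add ((Q \leftrightarrow R) \to R)):
    \lnot (Q \leftrightarrow (S \land ((S \lor \lnot Q) \to T))): β-rule — branch into Q, \lnot (S \land ((S \lor \lnot Q) \to T))  //  \lnot Q, (S \land ((S \lor \lnot Q) \to T)).
      branch 2.1 (add Q, \lnot (S \land ((S \lor \lnot Q) \to T))):
        ((Q \leftrightarrow R) \to R): β-rule — branch into \lnot (Q \leftrightarrow R)  //  R.
          branch 2.1.1 (add \lnot (Q \leftrightarrow R)):
            \lnot (S \land ((S \lor \lnot Q) \to T)): β-rule — branch into \lnot S  //  \lnot ((S \lor \lnot Q) \to T).
              branch 2.1.1.1 (add \lnot S):
                \lnot (Q \leftrightarrow R): β-rule — branch into Q, \lnot R  //  \lnot Q, R.
                  branch 2.1.1.1.1 (add Q, \lnot R):
                    ○ open, literals {Q=T, R=F, S=F}.
                  branch 2.1.1.1.2 (add \lnot Q, R):
                    × closes — contains both Q and \lnot Q.
              branch 2.1.1.2 (add \lnot ((S \lor \lnot Q) \to T)):
                \lnot ((S \lor \lnot Q) \to T): α-rule — add (S \lor \lnot Q), \lnot T.
                \lnot (Q \leftrightarrow R): β-rule — branch into Q, \lnot R  //  \lnot Q, R.
                  branch 2.1.1.2.1 (add Q, \lnot R):
                    (S \lor \lnot Q): β-rule — branch into S  //  \lnot Q.
                      branch 2.1.1.2.1.1 (add S):
                        ○ open, literals {Q=T, R=F, S=T, T=F}.
                      branch 2.1.1.2.1.2 (add \lnot Q):
                        × closes — contains both Q and \lnot Q.
                  branch 2.1.1.2.2 (add \lnot Q, R):
                    × closes — contains both Q and \lnot Q.
          branch 2.1.2 (add R):
            \lnot (S \land ((S \lor \lnot Q) \to T)): β-rule — branch into \lnot S  //  \lnot ((S \lor \lnot Q) \to T).
              branch 2.1.2.1 (add \lnot S):
                ○ open, literals {Q=T, R=T, S=F}.
              branch 2.1.2.2 (add \lnot ((S \lor \lnot Q) \to T)):
                \lnot ((S \lor \lnot Q) \to T): α-rule — add (S \lor \lnot Q), \lnot T.
                (S \lor \lnot Q): β-rule — branch into S  //  \lnot Q.
                  branch 2.1.2.2.1 (add S):
                    ○ open, literals {Q=T, R=T, S=T, T=F}.
                  branch 2.1.2.2.2 (add \lnot Q):
                    × closes — contains both Q and \lnot Q.
      branch 2.2 (add \lnot Q, (S \land ((S \lor \lnot Q) \to T))):
        (S \land ((S \lor \lnot Q) \to T)): α-rule — add S, ((S \lor \lnot Q) \to T).
        ((Q \leftrightarrow R) \to R): β-rule — branch into \lnot (Q \leftrightarrow R)  //  R.
          branch 2.2.1 (add \lnot (Q \leftrightarrow R)):
            ((S \lor \lnot Q) \to T): β-rule — branch into \lnot (S \lor \lnot Q)  //  T.
              branch 2.2.1.1 (add \lnot (S \lor \lnot Q)):
                \lnot (S \lor \lnot Q): α-rule — add \lnot S, \lnot \lnot Q.
                × closes — contains both S and \lnot S.
              branch 2.2.1.2 (add T):
                \lnot (Q \leftrightarrow R): β-rule — branch into Q, \lnot R  //  \lnot Q, R.
                  branch 2.2.1.2.1 (add Q, \lnot R):
                    × closes — contains both Q and \lnot Q.
                  branch 2.2.1.2.2 (add \lnot Q, R):
                    ○ open, literals {Q=F, R=T, S=T, T=T}.
          branch 2.2.2 (add R):
            ((S \lor \lnot Q) \to T): β-rule — branch into \lnot (S \lor \lnot Q)  //  T.
              branch 2.2.2.1 (add \lnot (S \lor \lnot Q)):
                \lnot (S \lor \lnot Q): α-rule — add \lnot S, \lnot \lnot Q.
                × closes — contains both S and \lnot S.
              branch 2.2.2.2 (add T):
                ○ open, literals {Q=F, R=T, S=T, T=T}.
10 branches closed, 8 open.
Each open branch fixes some atoms; the unmentioned ones are free. Counting distinct full assignments: branch {Q=T, S=F, T=F} (R, P) contributes 4 new; branch {Q=T, S=T, T=F} (R, P) contributes 4 new; branch {Q=T, R=F, S=F} (T, P) contributes 2 new; branch {Q=T, R=F, S=T, T=F} (P) contributes 0 new; branch {Q=T, R=T, S=F} (T, P) contributes 2 new; branch {Q=T, R=T, S=T, T=F} (P) contributes 0 new; branch {Q=F, R=T, S=T, T=T} (P) contributes 2 new; branch {Q=F, R=T, S=T, T=T} (P) contributes 0 new. Total: 14.

14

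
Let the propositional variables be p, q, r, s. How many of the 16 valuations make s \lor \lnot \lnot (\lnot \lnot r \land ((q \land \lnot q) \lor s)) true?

8

Initial set: {(s \lor \lnot \lnot (\lnot \lnot r \land ((q \land \lnot q) \lor s)))}.
(s \lor \lnot \lnot (\lnot \lnot r \land ((q \land \lnot q) \lor s))): β-rule — branch into s  //  \lnot \lnot (\lnot \lnot r \land ((q \land \lnot q) \lor s)).
  branch 1 (add s):
    ○ open, literals {s=T}.
  branch 2 (add \lnot \lnot (\lnot \lnot r \land ((q \land \lnot q) \lor s))):
    \lnot \lnot (\lnot \lnot r \land ((q \land \lnot q) \lor s)): drop double negation, giving (\lnot \lnot r \land ((q \land \lnot q) \lor s)).
    (\lnot \lnot r \land ((q \land \lnot q) \lor s)): α-rule — add \lnot \lnot r, ((q \land \lnot q) \lor s).
    \lnot \lnot r: drop double negation, giving r.
    ((q \land \lnot q) \lor s): β-rule — branch into (q \land \lnot q)  //  s.
      branch 2.1 (add (q \land \lnot q)):
        (q \land \lnot q): α-rule — add q, \lnot q.
        × closes — contains both q and \lnot q.
      branch 2.2 (add s):
        ○ open, literals {r=T, s=T}.
1 branch closed, 2 open.
Each open branch fixes some atoms; the unmentioned ones are free. Counting distinct full assignments: branch {s=T} (p, q, r) contributes 8 new; branch {r=T, s=T} (p, q) contributes 0 new. Total: 8.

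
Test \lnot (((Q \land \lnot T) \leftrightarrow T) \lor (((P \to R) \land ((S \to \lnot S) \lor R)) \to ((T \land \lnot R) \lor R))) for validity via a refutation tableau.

Not valid

Assume the negation and expand:
Initial set: {\lnot \lnot (((Q \land \lnot T) \leftrightarrow T) \lor (((P \to R) \land ((S \to \lnot S) \lor R)) \to ((T \land \lnot R) \lor R)))}.
\lnot \lnot (((Q \land \lnot T) \leftrightarrow T) \lor (((P \to R) \land ((S \to \lnot S) \lor R)) \to ((T \land \lnot R) \lor R))): β-rule — branch into ((Q \land \lnot T) \leftrightarrow T)  //  (((P \to R) \land ((S \to \lnot S) \lor R)) \to ((T \land \lnot R) \lor R)).
  branch 1 (add ((Q \land \lnot T) \leftrightarrow T)):
    ((Q \land \lnot T) \leftrightarrow T): β-rule — branch into (Q \land \lnot T), T  //  \lnot (Q \land \lnot T), \lnot T.
      branch 1.1 (add (Q \land \lnot T), T):
        (Q \land \lnot T): α-rule — add Q, \lnot T.
        × closes — contains both T and \lnot T.
      branch 1.2 (add \lnot (Q \land \lnot T), \lnot T):
        \lnot (Q \land \lnot T): β-rule — branch into \lnot Q  //  \lnot \lnot T.
          branch 1.2.1 (add \lnot Q):
            ○ open, literals {Q=0, T=0}.
          branch 1.2.2 (add \lnot \lnot T):
            × closes — contains both T and \lnot T.
  branch 2 (add (((P \to R) \land ((S \to \lnot S) \lor R)) \to ((T \land \lnot R) \lor R))):
    (((P \to R) \land ((S \to \lnot S) \lor R)) \to ((T \land \lnot R) \lor R)): β-rule — branch into \lnot ((P \to R) \land ((S \to \lnot S) \lor R))  //  ((T \land \lnot R) \lor R).
      branch 2.1 (add \lnot ((P \to R) \land ((S \to \lnot S) \lor R))):
        \lnot ((P \to R) \land ((S \to \lnot S) \lor R)): β-rule — branch into \lnot (P \to R)  //  \lnot ((S \to \lnot S) \lor R).
          branch 2.1.1 (add \lnot (P \to R)):
            \lnot (P \to R): α-rule — add P, \lnot R.
            ○ open, literals {P=1, R=0}.
          branch 2.1.2 (add \lnot ((S \to \lnot S) \lor R)):
            \lnot ((S \to \lnot S) \lor R): α-rule — add \lnot (S \to \lnot S), \lnot R.
            \lnot (S \to \lnot S): α-rule — add S, \lnot \lnot S.
            ○ open, literals {R=0, S=1}.
      branch 2.2 (add ((T \land \lnot R) \lor R)):
        ((T \land \lnot R) \lor R): β-rule — branch into (T \land \lnot R)  //  R.
          branch 2.2.1 (add (T \land \lnot R)):
            (T \land \lnot R): α-rule — add T, \lnot R.
            ○ open, literals {R=0, T=1}.
          branch 2.2.2 (add R):
            ○ open, literals {R=1}.
2 branches closed, 5 open.
An open branch gives a countermodel: Q=0, T=0 (unmentioned atoms arbitrary); under it the original formula is false.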